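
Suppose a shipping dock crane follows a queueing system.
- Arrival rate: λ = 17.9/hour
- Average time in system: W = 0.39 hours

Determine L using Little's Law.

Little's Law: L = λW
L = 17.9 × 0.39 = 6.9810 containers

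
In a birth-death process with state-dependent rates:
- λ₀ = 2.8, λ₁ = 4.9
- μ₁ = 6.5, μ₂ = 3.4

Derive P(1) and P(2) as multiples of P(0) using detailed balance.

Balance equations:
State 0: λ₀P₀ = μ₁P₁ → P₁ = (λ₀/μ₁)P₀ = (2.8/6.5)P₀ = 0.4308P₀
State 1: P₂ = (λ₀λ₁)/(μ₁μ₂)P₀ = (2.8×4.9)/(6.5×3.4)P₀ = 0.6208P₀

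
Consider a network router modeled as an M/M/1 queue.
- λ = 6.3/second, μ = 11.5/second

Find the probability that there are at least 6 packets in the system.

ρ = λ/μ = 6.3/11.5 = 0.54783
P(N ≥ n) = ρⁿ
P(N ≥ 6) = 0.54783^6
P(N ≥ 6) = 0.02703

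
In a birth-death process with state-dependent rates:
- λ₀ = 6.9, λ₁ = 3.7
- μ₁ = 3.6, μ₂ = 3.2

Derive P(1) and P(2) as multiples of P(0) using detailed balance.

Balance equations:
State 0: λ₀P₀ = μ₁P₁ → P₁ = (λ₀/μ₁)P₀ = (6.9/3.6)P₀ = 1.9167P₀
State 1: P₂ = (λ₀λ₁)/(μ₁μ₂)P₀ = (6.9×3.7)/(3.6×3.2)P₀ = 2.2161P₀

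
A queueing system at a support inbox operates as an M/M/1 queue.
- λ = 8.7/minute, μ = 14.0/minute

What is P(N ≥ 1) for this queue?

ρ = λ/μ = 8.7/14.0 = 0.6214
P(N ≥ n) = ρⁿ
P(N ≥ 1) = 0.6214^1
P(N ≥ 1) = 0.6214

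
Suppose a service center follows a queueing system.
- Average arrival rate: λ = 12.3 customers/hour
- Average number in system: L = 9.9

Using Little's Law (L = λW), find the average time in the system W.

Little's Law: L = λW, so W = L/λ
W = 9.9/12.3 = 0.8049 hours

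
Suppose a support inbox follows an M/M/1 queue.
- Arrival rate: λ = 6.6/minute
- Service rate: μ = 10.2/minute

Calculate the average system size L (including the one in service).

ρ = λ/μ = 6.6/10.2 = 0.6471
For M/M/1: L = λ/(μ-λ)
L = 6.6/(10.2-6.6) = 6.6/3.60
L = 1.8333 emails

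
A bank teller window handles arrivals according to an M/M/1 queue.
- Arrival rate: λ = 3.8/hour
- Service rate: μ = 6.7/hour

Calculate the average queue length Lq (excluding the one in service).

ρ = λ/μ = 3.8/6.7 = 0.5672
For M/M/1: Lq = λ²/(μ(μ-λ))
Lq = 14.44/(6.7 × 2.90)
Lq = 0.7432 transactions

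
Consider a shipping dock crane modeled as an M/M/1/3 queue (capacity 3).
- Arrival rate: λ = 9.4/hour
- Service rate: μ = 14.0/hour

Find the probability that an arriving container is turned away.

ρ = λ/μ = 9.4/14.0 = 0.67143
P₀ = (1-ρ)/(1-ρ^(K+1)) = (1-0.67143)/(1-0.67143^4) = 0.3286/0.7968 = 0.4124
P_K = P₀×ρ^K = 0.4124 × 0.67143^3 = 0.4124 × 0.3027 = 0.1248
Blocking probability = 12.48%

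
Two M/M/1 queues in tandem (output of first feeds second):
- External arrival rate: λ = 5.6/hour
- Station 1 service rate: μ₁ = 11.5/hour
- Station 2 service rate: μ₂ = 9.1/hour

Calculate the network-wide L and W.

By Jackson's theorem, each station behaves as independent M/M/1.
Station 1: ρ₁ = 5.6/11.5 = 0.4870, L₁ = ρ₁/(1-ρ₁) = λ/(μ₁-λ) = 5.6/5.90 = 0.9492
Station 2: ρ₂ = 5.6/9.1 = 0.6154, L₂ = ρ₂/(1-ρ₂) = λ/(μ₂-λ) = 5.6/3.50 = 1.6000
Total: L = L₁ + L₂ = 0.9492 + 1.6000 = 2.5492
W = L/λ = 2.5492/5.6 = 0.4552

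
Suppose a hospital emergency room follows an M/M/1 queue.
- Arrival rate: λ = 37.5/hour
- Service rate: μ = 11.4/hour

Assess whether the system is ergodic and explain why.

Stability requires ρ = λ/(cμ) < 1
ρ = 37.5/(1 × 11.4) = 37.5/11.40 = 3.2895
Since 3.2895 ≥ 1, the system is UNSTABLE.
Queue grows without bound. Need μ > λ = 37.5.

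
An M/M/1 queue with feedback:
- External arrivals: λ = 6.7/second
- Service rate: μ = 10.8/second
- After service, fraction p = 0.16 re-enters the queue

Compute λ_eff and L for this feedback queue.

Effective arrival rate: λ_eff = λ/(1-p) = 6.7/(1-0.16) = 6.7/0.84 = 7.97619
ρ = λ_eff/μ = 7.97619/10.8 = 0.738536
L = ρ/(1-ρ) = 0.738536/(1-0.738536) = 2.8246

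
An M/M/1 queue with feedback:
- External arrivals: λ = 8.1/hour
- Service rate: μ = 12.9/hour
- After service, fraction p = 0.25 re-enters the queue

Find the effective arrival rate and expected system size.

Effective arrival rate: λ_eff = λ/(1-p) = 8.1/(1-0.25) = 8.1/0.75 = 10.8000
ρ = λ_eff/μ = 10.8000/12.9 = 0.83721
L = ρ/(1-ρ) = 0.83721/(1-0.83721) = 5.1429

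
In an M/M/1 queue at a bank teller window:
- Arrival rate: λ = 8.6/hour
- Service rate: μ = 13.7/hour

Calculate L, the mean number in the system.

ρ = λ/μ = 8.6/13.7 = 0.6277
For M/M/1: L = λ/(μ-λ)
L = 8.6/(13.7-8.6) = 8.6/5.10
L = 1.6863 transactions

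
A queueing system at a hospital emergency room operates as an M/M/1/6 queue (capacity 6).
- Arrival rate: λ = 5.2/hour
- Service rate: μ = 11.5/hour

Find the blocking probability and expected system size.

ρ = λ/μ = 5.2/11.5 = 0.452174
P₀ = (1-ρ)/(1-ρ^(K+1)) = (1-0.452174)/(1-0.452174^7) = 0.54783/0.99614 = 0.5500
P_K = P₀×ρ^K = 0.5500 × 0.452174^6 = 0.5500 × 0.008547 = 0.004701
Blocking probability P_6 = 0.004701 (0.47%)
L = ρ[1 - (K+1)ρ^K + Kρ^(K+1)] / [(1-ρ)(1-ρ^(K+1))]
L = 0.452174 × (1 - 7×0.008547 + 6×0.003865) / ((1 - 0.452174) × (1 - 0.003865)) = 0.7982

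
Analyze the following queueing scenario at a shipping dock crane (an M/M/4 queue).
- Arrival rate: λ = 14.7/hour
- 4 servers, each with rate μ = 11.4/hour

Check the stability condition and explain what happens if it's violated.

Stability requires ρ = λ/(cμ) < 1
ρ = 14.7/(4 × 11.4) = 14.7/45.60 = 0.3224
Since 0.3224 < 1, the system is STABLE.
The servers are busy 32.24% of the time.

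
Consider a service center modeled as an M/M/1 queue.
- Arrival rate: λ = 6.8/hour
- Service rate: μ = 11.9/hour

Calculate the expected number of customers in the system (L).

ρ = λ/μ = 6.8/11.9 = 0.5714
For M/M/1: L = λ/(μ-λ)
L = 6.8/(11.9-6.8) = 6.8/5.10
L = 1.3333 customers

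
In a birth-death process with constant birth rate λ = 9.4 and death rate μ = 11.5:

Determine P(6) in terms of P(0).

For constant rates: P(n)/P(0) = (λ/μ)^n
P(6)/P(0) = (9.4/11.5)^6 = 0.81739^6 = 0.2982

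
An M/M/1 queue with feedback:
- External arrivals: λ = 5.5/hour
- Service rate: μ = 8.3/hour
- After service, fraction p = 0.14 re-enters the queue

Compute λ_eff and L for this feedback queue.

Effective arrival rate: λ_eff = λ/(1-p) = 5.5/(1-0.14) = 5.5/0.86 = 6.39535
ρ = λ_eff/μ = 6.39535/8.3 = 0.770524
L = ρ/(1-ρ) = 0.770524/(1-0.770524) = 3.3578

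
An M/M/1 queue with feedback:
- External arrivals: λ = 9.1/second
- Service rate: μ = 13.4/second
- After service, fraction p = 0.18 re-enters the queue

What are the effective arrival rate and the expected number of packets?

Effective arrival rate: λ_eff = λ/(1-p) = 9.1/(1-0.18) = 9.1/0.82 = 11.09756
ρ = λ_eff/μ = 11.09756/13.4 = 0.828176
L = ρ/(1-ρ) = 0.828176/(1-0.828176) = 4.8199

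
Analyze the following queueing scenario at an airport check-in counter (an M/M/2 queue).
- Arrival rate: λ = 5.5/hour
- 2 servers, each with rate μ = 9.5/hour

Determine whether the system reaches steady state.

Stability requires ρ = λ/(cμ) < 1
ρ = 5.5/(2 × 9.5) = 5.5/19.00 = 0.2895
Since 0.2895 < 1, the system is STABLE.
The servers are busy 28.95% of the time.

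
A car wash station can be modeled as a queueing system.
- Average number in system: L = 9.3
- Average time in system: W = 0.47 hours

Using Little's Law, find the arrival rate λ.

Little's Law: L = λW, so λ = L/W
λ = 9.3/0.47 = 19.7872 cars/hour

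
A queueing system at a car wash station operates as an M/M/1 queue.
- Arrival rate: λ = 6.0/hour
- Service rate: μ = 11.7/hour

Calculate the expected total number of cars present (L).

ρ = λ/μ = 6.0/11.7 = 0.5128
For M/M/1: L = λ/(μ-λ)
L = 6.0/(11.7-6.0) = 6.0/5.70
L = 1.0526 cars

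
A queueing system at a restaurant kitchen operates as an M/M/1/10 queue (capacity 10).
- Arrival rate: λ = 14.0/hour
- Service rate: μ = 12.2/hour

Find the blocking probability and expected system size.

ρ = λ/μ = 14.0/12.2 = 1.147541
P₀ = (1-ρ)/(1-ρ^(K+1)) = (1-1.147541)/(1-1.147541^11) = -0.14754/-3.5441 = 0.04163
P_K = P₀×ρ^K = 0.0416297 × 1.147541^10 = 0.0416297 × 3.95988 = 0.1648
Blocking probability P_10 = 0.1648 (16.48%)
L = ρ[1 - (K+1)ρ^K + Kρ^(K+1)] / [(1-ρ)(1-ρ^(K+1))]
L = 1.147541 × (1 - 11×3.959881 + 10×4.544126) / ((1 - 1.147541) × (1 - 4.544126)) = 6.3260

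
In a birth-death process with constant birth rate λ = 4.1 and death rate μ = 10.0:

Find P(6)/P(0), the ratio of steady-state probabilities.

For constant rates: P(n)/P(0) = (λ/μ)^n
P(6)/P(0) = (4.1/10.0)^6 = 0.4100^6 = 0.004750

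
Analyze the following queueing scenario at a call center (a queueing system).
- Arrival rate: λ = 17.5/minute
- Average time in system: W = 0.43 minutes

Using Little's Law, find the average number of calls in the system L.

Little's Law: L = λW
L = 17.5 × 0.43 = 7.5250 calls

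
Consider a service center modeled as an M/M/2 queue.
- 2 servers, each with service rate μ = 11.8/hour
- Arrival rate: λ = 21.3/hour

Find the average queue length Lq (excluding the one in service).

Traffic intensity: ρ = λ/(cμ) = 21.3/(2×11.8) = 0.9025
Since ρ = 0.9025 < 1, system is stable.
Offered load a = λ/μ = cρ = 21.3/11.8 = 1.8051
P₀ = [ Σₙ₌₀^1 aⁿ/n! + a^2/(2!(1-ρ)) ]⁻¹
Σ = a^0/0! + a^1/1! = 1.0000 + 1.8051 = 2.8051
a^2/(2!(1-ρ)) = 3.25833/(2 × 0.0974576) = 16.7167
P₀ = 1/(2.8051 + 16.7167) = 0.05122
Lq = P₀·a^2·ρ / (2!(1-ρ)²) = 0.0512249 × 3.25833 × 0.902542 / (2 × 0.00949799) = 7.9302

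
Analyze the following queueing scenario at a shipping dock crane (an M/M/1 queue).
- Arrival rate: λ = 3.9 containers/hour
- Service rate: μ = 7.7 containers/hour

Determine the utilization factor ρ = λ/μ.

Server utilization: ρ = λ/μ
ρ = 3.9/7.7 = 0.5065
The server is busy 50.65% of the time.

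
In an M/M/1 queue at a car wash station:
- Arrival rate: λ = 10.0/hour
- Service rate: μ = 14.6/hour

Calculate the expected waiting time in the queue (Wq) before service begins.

First, compute utilization: ρ = λ/μ = 10.0/14.6 = 0.6849
For M/M/1: Wq = λ/(μ(μ-λ))
Wq = 10.0/(14.6 × (14.6-10.0))
Wq = 10.0/(14.6 × 4.60)
Wq = 0.1489 hours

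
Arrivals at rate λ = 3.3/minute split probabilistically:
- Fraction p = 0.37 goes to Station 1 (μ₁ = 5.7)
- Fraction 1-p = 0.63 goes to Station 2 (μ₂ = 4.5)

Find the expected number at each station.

Effective rates: λ₁ = 3.3×0.37 = 1.221, λ₂ = 3.3×0.63 = 2.079
Station 1: ρ₁ = 1.221/5.7 = 0.2142, L₁ = ρ₁/(1-ρ₁) = 0.2142/(1-0.2142) = 0.2726
Station 2: ρ₂ = 2.079/4.5 = 0.4620, L₂ = ρ₂/(1-ρ₂) = 0.4620/(1-0.4620) = 0.8587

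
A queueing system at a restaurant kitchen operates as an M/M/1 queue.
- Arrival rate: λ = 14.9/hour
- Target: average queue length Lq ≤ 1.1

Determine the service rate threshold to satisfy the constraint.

For M/M/1: Lq = λ²/(μ(μ-λ))
Need Lq ≤ 1.1, i.e. μ(μ-λ) ≥ λ²/1.1
μ² - 14.9μ - 222.01/1.1 ≥ 0  →  μ² - 14.9μ - 201.82727 ≥ 0
Quadratic formula (positive root): μ = [λ + √(λ² + 4×201.82727)]/2
Discriminant: 222.01 + 4×201.82727 = 1029.3191, √1029.3191 = 32.0830
μ ≥ (14.9 + 32.0830)/2 = 23.4915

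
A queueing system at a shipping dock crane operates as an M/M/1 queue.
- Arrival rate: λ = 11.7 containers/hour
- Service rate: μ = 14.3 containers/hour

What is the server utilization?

Server utilization: ρ = λ/μ
ρ = 11.7/14.3 = 0.8182
The server is busy 81.82% of the time.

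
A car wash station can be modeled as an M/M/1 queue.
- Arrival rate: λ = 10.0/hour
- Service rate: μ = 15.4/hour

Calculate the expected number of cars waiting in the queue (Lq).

ρ = λ/μ = 10.0/15.4 = 0.6494
For M/M/1: Lq = λ²/(μ(μ-λ))
Lq = 100.00/(15.4 × 5.40)
Lq = 1.2025 cars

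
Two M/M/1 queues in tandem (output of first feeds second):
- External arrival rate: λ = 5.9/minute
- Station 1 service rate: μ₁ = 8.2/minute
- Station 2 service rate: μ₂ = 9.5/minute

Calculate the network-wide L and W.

By Jackson's theorem, each station behaves as independent M/M/1.
Station 1: ρ₁ = 5.9/8.2 = 0.7195, L₁ = ρ₁/(1-ρ₁) = λ/(μ₁-λ) = 5.9/2.30 = 2.5652
Station 2: ρ₂ = 5.9/9.5 = 0.6211, L₂ = ρ₂/(1-ρ₂) = λ/(μ₂-λ) = 5.9/3.60 = 1.6389
Total: L = L₁ + L₂ = 2.5652 + 1.6389 = 4.2041
W = L/λ = 4.2041/5.9 = 0.7126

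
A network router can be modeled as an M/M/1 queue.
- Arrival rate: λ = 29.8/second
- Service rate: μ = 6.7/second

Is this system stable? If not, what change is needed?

Stability requires ρ = λ/(cμ) < 1
ρ = 29.8/(1 × 6.7) = 29.8/6.70 = 4.4478
Since 4.4478 ≥ 1, the system is UNSTABLE.
Queue grows without bound. Need μ > λ = 29.8.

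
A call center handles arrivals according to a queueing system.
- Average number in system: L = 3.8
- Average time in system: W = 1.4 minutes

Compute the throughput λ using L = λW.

Little's Law: L = λW, so λ = L/W
λ = 3.8/1.4 = 2.7143 calls/minute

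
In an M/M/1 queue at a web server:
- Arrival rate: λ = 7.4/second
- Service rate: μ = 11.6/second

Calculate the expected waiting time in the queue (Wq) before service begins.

First, compute utilization: ρ = λ/μ = 7.4/11.6 = 0.6379
For M/M/1: Wq = λ/(μ(μ-λ))
Wq = 7.4/(11.6 × (11.6-7.4))
Wq = 7.4/(11.6 × 4.20)
Wq = 0.1519 seconds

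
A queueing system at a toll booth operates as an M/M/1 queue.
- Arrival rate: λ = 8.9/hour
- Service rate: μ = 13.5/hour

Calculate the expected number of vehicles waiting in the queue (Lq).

ρ = λ/μ = 8.9/13.5 = 0.6593
For M/M/1: Lq = λ²/(μ(μ-λ))
Lq = 79.21/(13.5 × 4.60)
Lq = 1.2755 vehicles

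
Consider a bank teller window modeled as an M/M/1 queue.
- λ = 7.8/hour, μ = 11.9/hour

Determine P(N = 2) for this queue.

ρ = λ/μ = 7.8/11.9 = 0.6555
P(n) = (1-ρ)ρⁿ
P(2) = (1-0.6555) × 0.6555^2
P(2) = 0.3445 × 0.4297
P(2) = 0.1480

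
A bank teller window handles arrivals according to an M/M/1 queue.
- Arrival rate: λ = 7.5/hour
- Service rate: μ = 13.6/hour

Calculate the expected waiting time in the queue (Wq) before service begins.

First, compute utilization: ρ = λ/μ = 7.5/13.6 = 0.5515
For M/M/1: Wq = λ/(μ(μ-λ))
Wq = 7.5/(13.6 × (13.6-7.5))
Wq = 7.5/(13.6 × 6.10)
Wq = 0.09041 hours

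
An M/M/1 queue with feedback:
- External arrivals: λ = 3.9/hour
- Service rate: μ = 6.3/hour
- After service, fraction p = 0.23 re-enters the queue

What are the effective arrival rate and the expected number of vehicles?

Effective arrival rate: λ_eff = λ/(1-p) = 3.9/(1-0.23) = 3.9/0.77 = 5.064935
ρ = λ_eff/μ = 5.064935/6.3 = 0.803958
L = ρ/(1-ρ) = 0.803958/(1-0.803958) = 4.1009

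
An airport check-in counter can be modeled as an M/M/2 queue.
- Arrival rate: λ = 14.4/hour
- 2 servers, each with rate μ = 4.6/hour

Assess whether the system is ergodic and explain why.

Stability requires ρ = λ/(cμ) < 1
ρ = 14.4/(2 × 4.6) = 14.4/9.20 = 1.5652
Since 1.5652 ≥ 1, the system is UNSTABLE.
Need c > λ/μ = 14.4/4.6 = 3.13.
Minimum servers needed: c = 4.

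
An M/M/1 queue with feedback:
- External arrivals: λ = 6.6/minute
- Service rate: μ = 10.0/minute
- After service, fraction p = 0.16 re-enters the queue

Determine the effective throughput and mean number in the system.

Effective arrival rate: λ_eff = λ/(1-p) = 6.6/(1-0.16) = 6.6/0.84 = 7.85714
ρ = λ_eff/μ = 7.85714/10.0 = 0.785714
L = ρ/(1-ρ) = 0.785714/(1-0.785714) = 3.6667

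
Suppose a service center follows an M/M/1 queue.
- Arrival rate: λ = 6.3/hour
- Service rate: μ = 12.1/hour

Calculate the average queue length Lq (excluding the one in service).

ρ = λ/μ = 6.3/12.1 = 0.5207
For M/M/1: Lq = λ²/(μ(μ-λ))
Lq = 39.69/(12.1 × 5.80)
Lq = 0.5655 customers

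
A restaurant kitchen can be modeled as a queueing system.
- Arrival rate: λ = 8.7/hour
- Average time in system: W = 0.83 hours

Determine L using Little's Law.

Little's Law: L = λW
L = 8.7 × 0.83 = 7.2210 orders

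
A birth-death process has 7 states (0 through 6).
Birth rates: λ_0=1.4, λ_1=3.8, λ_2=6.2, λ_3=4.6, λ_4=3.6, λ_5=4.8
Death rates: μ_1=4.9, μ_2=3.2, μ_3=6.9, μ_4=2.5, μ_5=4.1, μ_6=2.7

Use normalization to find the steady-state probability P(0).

Ratios P(n)/P(0) = (λ₀···λₙ₋₁)/(μ₁···μₙ):
P(1)/P(0) = (1.4)/(4.9) = 0.2857
P(2)/P(0) = (1.4×3.8)/(4.9×3.2) = 0.3393
P(3)/P(0) = (1.4×3.8×6.2)/(4.9×3.2×6.9) = 0.3049
P(4)/P(0) = (1.4×3.8×6.2×4.6)/(4.9×3.2×6.9×2.5) = 0.5610
P(5)/P(0) = (1.4×3.8×6.2×4.6×3.6)/(4.9×3.2×6.9×2.5×4.1) = 0.4925
P(6)/P(0) = (1.4×3.8×6.2×4.6×3.6×4.8)/(4.9×3.2×6.9×2.5×4.1×2.7) = 0.8756

Normalization: ∑ P(n) = 1
P(0) × (1.0000 + 0.2857 + 0.3393 + 0.3049 + 0.5610 + 0.4925 + 0.8756) = 1
P(0) × 3.8590 = 1
P(0) = 1/3.8590 = 0.2591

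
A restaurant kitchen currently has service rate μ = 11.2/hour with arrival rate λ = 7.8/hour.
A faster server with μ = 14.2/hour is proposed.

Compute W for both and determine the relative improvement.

System 1: ρ₁ = 7.8/11.2 = 0.6964, W₁ = 1/(11.2-7.8) = 0.29412
System 2: ρ₂ = 7.8/14.2 = 0.5493, W₂ = 1/(14.2-7.8) = 0.15625
Improvement: (W₁-W₂)/W₁ = (0.29412-0.15625)/0.29412 = 46.88%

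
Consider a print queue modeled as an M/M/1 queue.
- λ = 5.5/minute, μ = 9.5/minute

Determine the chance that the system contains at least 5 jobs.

ρ = λ/μ = 5.5/9.5 = 0.57895
P(N ≥ n) = ρⁿ
P(N ≥ 5) = 0.57895^5
P(N ≥ 5) = 0.06504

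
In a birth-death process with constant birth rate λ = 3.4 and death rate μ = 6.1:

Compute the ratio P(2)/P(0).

For constant rates: P(n)/P(0) = (λ/μ)^n
P(2)/P(0) = (3.4/6.1)^2 = 0.5574^2 = 0.3107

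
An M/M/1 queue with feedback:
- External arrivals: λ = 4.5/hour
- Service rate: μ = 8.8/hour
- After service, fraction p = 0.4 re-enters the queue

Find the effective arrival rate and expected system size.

Effective arrival rate: λ_eff = λ/(1-p) = 4.5/(1-0.4) = 4.5/0.60 = 7.5000
ρ = λ_eff/μ = 7.5000/8.8 = 0.852273
L = ρ/(1-ρ) = 0.852273/(1-0.852273) = 5.7692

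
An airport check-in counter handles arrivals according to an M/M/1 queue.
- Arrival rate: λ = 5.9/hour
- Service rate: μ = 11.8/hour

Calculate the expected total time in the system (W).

First, compute utilization: ρ = λ/μ = 5.9/11.8 = 0.5000
For M/M/1: W = 1/(μ-λ)
W = 1/(11.8-5.9) = 1/5.90
W = 0.1695 hours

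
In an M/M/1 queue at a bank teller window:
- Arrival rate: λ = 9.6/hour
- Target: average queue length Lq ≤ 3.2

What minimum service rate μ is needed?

For M/M/1: Lq = λ²/(μ(μ-λ))
Need Lq ≤ 3.2, i.e. μ(μ-λ) ≥ λ²/3.2
μ² - 9.6μ - 92.16/3.2 ≥ 0  →  μ² - 9.6μ - 28.8000 ≥ 0
Quadratic formula (positive root): μ = [λ + √(λ² + 4×28.8000)]/2
Discriminant: 92.16 + 4×28.8000 = 207.3600, √207.3600 = 14.4000
μ ≥ (9.6 + 14.4000)/2 = 12.0000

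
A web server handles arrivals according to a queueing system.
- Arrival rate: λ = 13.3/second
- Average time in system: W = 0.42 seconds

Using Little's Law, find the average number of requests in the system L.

Little's Law: L = λW
L = 13.3 × 0.42 = 5.5860 requests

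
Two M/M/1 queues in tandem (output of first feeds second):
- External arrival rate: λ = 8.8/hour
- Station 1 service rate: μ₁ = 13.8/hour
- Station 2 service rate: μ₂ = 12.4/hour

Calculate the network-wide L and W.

By Jackson's theorem, each station behaves as independent M/M/1.
Station 1: ρ₁ = 8.8/13.8 = 0.6377, L₁ = ρ₁/(1-ρ₁) = λ/(μ₁-λ) = 8.8/5.00 = 1.7600
Station 2: ρ₂ = 8.8/12.4 = 0.7097, L₂ = ρ₂/(1-ρ₂) = λ/(μ₂-λ) = 8.8/3.60 = 2.4444
Total: L = L₁ + L₂ = 1.7600 + 2.4444 = 4.2044
W = L/λ = 4.2044/8.8 = 0.4778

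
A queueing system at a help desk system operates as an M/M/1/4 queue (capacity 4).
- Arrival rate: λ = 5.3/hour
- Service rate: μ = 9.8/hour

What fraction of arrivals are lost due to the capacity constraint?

ρ = λ/μ = 5.3/9.8 = 0.54082
P₀ = (1-ρ)/(1-ρ^(K+1)) = (1-0.54082)/(1-0.54082^5) = 0.4592/0.9537 = 0.4815
P_K = P₀×ρ^K = 0.4815 × 0.54082^4 = 0.4815 × 0.08555 = 0.04119
Blocking probability = 4.12%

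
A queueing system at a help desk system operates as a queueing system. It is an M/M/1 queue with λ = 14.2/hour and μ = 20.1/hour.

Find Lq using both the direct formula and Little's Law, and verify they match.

Method 1 (direct): Lq = λ²/(μ(μ-λ)) = 201.64/(20.1 × 5.90) = 1.7003

Method 2 (Little's Law):
W = 1/(μ-λ) = 1/5.90 = 0.16949
Wq = W - 1/μ = 0.16949 - 0.049751 = 0.11974
Lq = λWq = 14.2 × 0.11974 = 1.7003 ✔ (matches Method 1)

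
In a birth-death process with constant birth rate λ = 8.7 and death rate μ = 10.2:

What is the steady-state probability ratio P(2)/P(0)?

For constant rates: P(n)/P(0) = (λ/μ)^n
P(2)/P(0) = (8.7/10.2)^2 = 0.85294^2 = 0.7275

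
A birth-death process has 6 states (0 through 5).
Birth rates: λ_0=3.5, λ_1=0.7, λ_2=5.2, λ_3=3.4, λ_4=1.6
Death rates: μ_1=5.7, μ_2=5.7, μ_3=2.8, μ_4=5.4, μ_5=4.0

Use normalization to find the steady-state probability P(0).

Ratios P(n)/P(0) = (λ₀···λₙ₋₁)/(μ₁···μₙ):
P(1)/P(0) = (3.5)/(5.7) = 0.6140
P(2)/P(0) = (3.5×0.7)/(5.7×5.7) = 0.07541
P(3)/P(0) = (3.5×0.7×5.2)/(5.7×5.7×2.8) = 0.1400
P(4)/P(0) = (3.5×0.7×5.2×3.4)/(5.7×5.7×2.8×5.4) = 0.08818
P(5)/P(0) = (3.5×0.7×5.2×3.4×1.6)/(5.7×5.7×2.8×5.4×4.0) = 0.03527

Normalization: ∑ P(n) = 1
P(0) × (1.0000 + 0.6140 + 0.07541 + 0.1400 + 0.08818 + 0.03527) = 1
P(0) × 1.9529 = 1
P(0) = 1/1.9529 = 0.5121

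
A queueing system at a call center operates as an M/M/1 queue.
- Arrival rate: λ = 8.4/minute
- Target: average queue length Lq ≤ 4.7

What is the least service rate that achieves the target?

For M/M/1: Lq = λ²/(μ(μ-λ))
Need Lq ≤ 4.7, i.e. μ(μ-λ) ≥ λ²/4.7
μ² - 8.4μ - 70.56/4.7 ≥ 0  →  μ² - 8.4μ - 15.01277 ≥ 0
Quadratic formula (positive root): μ = [λ + √(λ² + 4×15.01277)]/2
Discriminant: 70.56 + 4×15.01277 = 130.6111, √130.6111 = 11.42852
μ ≥ (8.4 + 11.42852)/2 = 9.9143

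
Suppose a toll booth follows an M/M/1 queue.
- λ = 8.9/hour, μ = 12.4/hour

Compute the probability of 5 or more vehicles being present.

ρ = λ/μ = 8.9/12.4 = 0.71774
P(N ≥ n) = ρⁿ
P(N ≥ 5) = 0.71774^5
P(N ≥ 5) = 0.1905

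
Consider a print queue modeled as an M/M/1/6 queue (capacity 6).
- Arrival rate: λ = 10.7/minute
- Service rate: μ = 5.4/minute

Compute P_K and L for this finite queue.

ρ = λ/μ = 10.7/5.4 = 1.98148
P₀ = (1-ρ)/(1-ρ^(K+1)) = (1-1.98148)/(1-1.98148^7) = -0.9815/-118.9300 = 0.008253
P_K = P₀×ρ^K = 0.008253 × 1.98148^6 = 0.008253 × 60.5255 = 0.4995
Blocking probability P_6 = 0.4995 (49.95%)
L = ρ[1 - (K+1)ρ^K + Kρ^(K+1)] / [(1-ρ)(1-ρ^(K+1))]
L = 1.98148 × (1 - 7×60.5255 + 6×119.9300) / ((1 - 1.98148) × (1 - 119.9300)) = 5.0400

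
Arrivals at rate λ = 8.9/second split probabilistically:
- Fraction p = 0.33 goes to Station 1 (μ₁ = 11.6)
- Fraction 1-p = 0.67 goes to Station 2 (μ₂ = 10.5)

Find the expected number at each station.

Effective rates: λ₁ = 8.9×0.33 = 2.937, λ₂ = 8.9×0.67 = 5.963
Station 1: ρ₁ = 2.937/11.6 = 0.2532, L₁ = ρ₁/(1-ρ₁) = 0.2532/(1-0.2532) = 0.3390
Station 2: ρ₂ = 5.963/10.5 = 0.5679, L₂ = ρ₂/(1-ρ₂) = 0.5679/(1-0.5679) = 1.3143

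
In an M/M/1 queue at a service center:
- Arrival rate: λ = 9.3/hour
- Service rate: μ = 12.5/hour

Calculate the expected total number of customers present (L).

ρ = λ/μ = 9.3/12.5 = 0.7440
For M/M/1: L = λ/(μ-λ)
L = 9.3/(12.5-9.3) = 9.3/3.20
L = 2.9063 customers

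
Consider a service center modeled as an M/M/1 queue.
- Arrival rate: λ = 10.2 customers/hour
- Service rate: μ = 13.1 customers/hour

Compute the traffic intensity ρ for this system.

Server utilization: ρ = λ/μ
ρ = 10.2/13.1 = 0.7786
The server is busy 77.86% of the time.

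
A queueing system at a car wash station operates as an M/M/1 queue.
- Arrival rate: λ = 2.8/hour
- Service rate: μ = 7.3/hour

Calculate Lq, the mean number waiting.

ρ = λ/μ = 2.8/7.3 = 0.3836
For M/M/1: Lq = λ²/(μ(μ-λ))
Lq = 7.84/(7.3 × 4.50)
Lq = 0.2387 cars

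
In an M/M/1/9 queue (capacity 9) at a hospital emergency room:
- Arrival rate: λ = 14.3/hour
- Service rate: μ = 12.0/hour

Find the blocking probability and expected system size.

ρ = λ/μ = 14.3/12.0 = 1.19167
P₀ = (1-ρ)/(1-ρ^(K+1)) = (1-1.19167)/(1-1.19167^10) = -0.19167/-4.7751 = 0.04014
P_K = P₀×ρ^K = 0.04014 × 1.19167^9 = 0.04014 × 4.8462 = 0.1945
Blocking probability P_9 = 0.1945 (19.45%)
L = ρ[1 - (K+1)ρ^K + Kρ^(K+1)] / [(1-ρ)(1-ρ^(K+1))]
L = 1.19167 × (1 - 10×4.84623 + 9×5.77511) / ((1 - 1.19167) × (1 - 5.77511)) = 5.8769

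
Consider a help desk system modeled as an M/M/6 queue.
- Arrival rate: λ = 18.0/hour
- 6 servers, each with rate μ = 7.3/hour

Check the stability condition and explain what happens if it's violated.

Stability requires ρ = λ/(cμ) < 1
ρ = 18.0/(6 × 7.3) = 18.0/43.80 = 0.4110
Since 0.4110 < 1, the system is STABLE.
The servers are busy 41.10% of the time.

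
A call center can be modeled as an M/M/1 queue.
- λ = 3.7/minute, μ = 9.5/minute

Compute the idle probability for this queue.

ρ = λ/μ = 3.7/9.5 = 0.3895
P(0) = 1 - ρ = 1 - 0.3895 = 0.6105
The server is idle 61.05% of the time.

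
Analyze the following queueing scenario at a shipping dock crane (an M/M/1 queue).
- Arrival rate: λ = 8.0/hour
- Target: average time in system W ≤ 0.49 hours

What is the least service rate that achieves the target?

For M/M/1: W = 1/(μ-λ)
Need W ≤ 0.49, so 1/(μ-λ) ≤ 0.49
μ - λ ≥ 1/0.49 = 2.0408
μ ≥ 8.0 + 2.0408 = 10.0408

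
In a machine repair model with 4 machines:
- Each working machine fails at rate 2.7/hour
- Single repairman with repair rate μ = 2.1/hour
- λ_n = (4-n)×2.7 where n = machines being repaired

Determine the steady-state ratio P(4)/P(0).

P(4)/P(0) = ∏_{i=0}^{4-1} λ_i/μ_{i+1}
= (4-0)×2.7/2.1 × (4-1)×2.7/2.1 × (4-2)×2.7/2.1 × (4-3)×2.7/2.1
= 65.5827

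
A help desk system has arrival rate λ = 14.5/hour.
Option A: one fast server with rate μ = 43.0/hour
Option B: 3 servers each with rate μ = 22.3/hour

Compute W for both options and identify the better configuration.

Option A: single server μ = 43.0 (M/M/1)
  ρ_A = 14.5/43.0 = 0.3372
  W_A = 1/(μ-λ) = 1/(43.0-14.5) = 1/28.50 = 0.03509

Option B: 3 servers μ = 22.3 (M/M/3)
  ρ_B = λ/(cμ) = 14.5/(3×22.3) = 0.2167
  Offered load a = λ/μ = cρ = 14.5/22.3 = 0.6502
  P₀ = [ Σₙ₌₀^2 aⁿ/n! + a^3/(3!(1-ρ)) ]⁻¹
  Σ = a^0/0! + a^1/1! + a^2/2! = 1.0000 + 0.6502 + 0.2114 = 1.8616
  a^3/(3!(1-ρ)) = 0.27491/(6 × 0.78326) = 0.05850
  P₀ = 1/(1.8616 + 0.05850) = 0.5208
  Lq = P₀·a^3·ρ / (3!(1-ρ)²) = 0.52080 × 0.27491 × 0.21674 / (6 × 0.61349) = 0.008430
  Wq_B = Lq/λ = 0.008430/14.5 = 0.0005814
  W_B = Wq_B + 1/μ = 0.0005814 + 0.04484 = 0.04542

Since W_A = 0.03509 < W_B = 0.04542, Option A (single fast server) has the shorter time in system.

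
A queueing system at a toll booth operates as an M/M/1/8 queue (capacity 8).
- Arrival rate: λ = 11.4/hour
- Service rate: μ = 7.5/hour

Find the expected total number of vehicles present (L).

ρ = λ/μ = 11.4/7.5 = 1.5200
P₀ = (1-ρ)/(1-ρ^(K+1)) = (1-1.5200)/(1-1.5200^9) = -0.5200/-42.3104 = 0.01229
P_K = P₀×ρ^K = 0.01229 × 1.5200^8 = 0.01229 × 28.4937 = 0.3502
L = ρ[1 - (K+1)ρ^K + Kρ^(K+1)] / [(1-ρ)(1-ρ^(K+1))]
L = 1.5200 × (1 - 9×28.4937 + 8×43.3104) / ((1 - 1.5200) × (1 - 43.3104)) = 6.2896 vehicles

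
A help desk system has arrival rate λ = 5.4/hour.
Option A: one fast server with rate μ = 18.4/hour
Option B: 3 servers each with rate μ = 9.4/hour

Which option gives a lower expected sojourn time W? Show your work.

Option A: single server μ = 18.4 (M/M/1)
  ρ_A = 5.4/18.4 = 0.2935
  W_A = 1/(μ-λ) = 1/(18.4-5.4) = 1/13.00 = 0.07692

Option B: 3 servers μ = 9.4 (M/M/3)
  ρ_B = λ/(cμ) = 5.4/(3×9.4) = 0.1915
  Offered load a = λ/μ = cρ = 5.4/9.4 = 0.5745
  P₀ = [ Σₙ₌₀^2 aⁿ/n! + a^3/(3!(1-ρ)) ]⁻¹
  Σ = a^0/0! + a^1/1! + a^2/2! = 1.0000 + 0.5745 + 0.1650 = 1.7395
  a^3/(3!(1-ρ)) = 0.1896/(6 × 0.8085) = 0.03908
  P₀ = 1/(1.73947 + 0.0390806) = 0.5623
  Lq = P₀·a^3·ρ / (3!(1-ρ)²) = 0.56225 × 0.18958 × 0.19149 / (6 × 0.65369) = 0.005204
  Wq_B = Lq/λ = 0.0052042/5.4 = 0.00096374
  W_B = Wq_B + 1/μ = 0.00096374 + 0.10638 = 0.1073

Since W_A = 0.07692 < W_B = 0.1073, Option A (single fast server) has the shorter time in system.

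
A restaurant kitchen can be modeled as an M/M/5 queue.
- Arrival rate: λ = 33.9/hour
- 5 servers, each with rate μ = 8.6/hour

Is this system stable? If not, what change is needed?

Stability requires ρ = λ/(cμ) < 1
ρ = 33.9/(5 × 8.6) = 33.9/43.00 = 0.7884
Since 0.7884 < 1, the system is STABLE.
The servers are busy 78.84% of the time.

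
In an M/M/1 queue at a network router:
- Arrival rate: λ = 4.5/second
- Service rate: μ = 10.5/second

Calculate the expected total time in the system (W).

First, compute utilization: ρ = λ/μ = 4.5/10.5 = 0.4286
For M/M/1: W = 1/(μ-λ)
W = 1/(10.5-4.5) = 1/6.00
W = 0.1667 seconds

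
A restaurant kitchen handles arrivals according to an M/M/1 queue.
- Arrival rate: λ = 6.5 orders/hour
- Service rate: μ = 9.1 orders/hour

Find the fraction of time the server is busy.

Server utilization: ρ = λ/μ
ρ = 6.5/9.1 = 0.7143
The server is busy 71.43% of the time.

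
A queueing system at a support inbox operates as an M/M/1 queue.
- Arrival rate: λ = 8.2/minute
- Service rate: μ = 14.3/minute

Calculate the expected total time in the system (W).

First, compute utilization: ρ = λ/μ = 8.2/14.3 = 0.5734
For M/M/1: W = 1/(μ-λ)
W = 1/(14.3-8.2) = 1/6.10
W = 0.1639 minutes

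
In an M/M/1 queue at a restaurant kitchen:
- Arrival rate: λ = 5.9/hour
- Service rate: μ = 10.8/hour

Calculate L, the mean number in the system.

ρ = λ/μ = 5.9/10.8 = 0.5463
For M/M/1: L = λ/(μ-λ)
L = 5.9/(10.8-5.9) = 5.9/4.90
L = 1.2041 orders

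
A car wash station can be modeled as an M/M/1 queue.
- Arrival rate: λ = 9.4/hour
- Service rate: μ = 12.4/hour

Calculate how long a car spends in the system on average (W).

First, compute utilization: ρ = λ/μ = 9.4/12.4 = 0.7581
For M/M/1: W = 1/(μ-λ)
W = 1/(12.4-9.4) = 1/3.00
W = 0.3333 hours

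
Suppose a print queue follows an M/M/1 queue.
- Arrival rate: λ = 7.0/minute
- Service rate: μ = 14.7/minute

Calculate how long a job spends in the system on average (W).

First, compute utilization: ρ = λ/μ = 7.0/14.7 = 0.4762
For M/M/1: W = 1/(μ-λ)
W = 1/(14.7-7.0) = 1/7.70
W = 0.1299 minutes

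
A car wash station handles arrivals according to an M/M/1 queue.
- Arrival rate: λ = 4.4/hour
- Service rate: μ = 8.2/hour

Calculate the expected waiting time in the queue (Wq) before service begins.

First, compute utilization: ρ = λ/μ = 4.4/8.2 = 0.5366
For M/M/1: Wq = λ/(μ(μ-λ))
Wq = 4.4/(8.2 × (8.2-4.4))
Wq = 4.4/(8.2 × 3.80)
Wq = 0.1412 hours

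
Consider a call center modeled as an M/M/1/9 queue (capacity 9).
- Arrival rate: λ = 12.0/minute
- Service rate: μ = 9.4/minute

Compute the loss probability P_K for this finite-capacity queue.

ρ = λ/μ = 12.0/9.4 = 1.2766
P₀ = (1-ρ)/(1-ρ^(K+1)) = (1-1.2766)/(1-1.2766^10) = -0.2766/-10.4960 = 0.02635
P_K = P₀×ρ^K = 0.02635 × 1.2766^9 = 0.02635 × 9.0052 = 0.2373
Blocking probability = 23.73%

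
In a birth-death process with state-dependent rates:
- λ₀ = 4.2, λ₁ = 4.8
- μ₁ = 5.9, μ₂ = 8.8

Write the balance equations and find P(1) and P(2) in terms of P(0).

Balance equations:
State 0: λ₀P₀ = μ₁P₁ → P₁ = (λ₀/μ₁)P₀ = (4.2/5.9)P₀ = 0.7119P₀
State 1: P₂ = (λ₀λ₁)/(μ₁μ₂)P₀ = (4.2×4.8)/(5.9×8.8)P₀ = 0.3883P₀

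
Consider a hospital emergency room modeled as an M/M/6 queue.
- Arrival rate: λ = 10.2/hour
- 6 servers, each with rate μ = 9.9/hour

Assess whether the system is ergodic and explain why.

Stability requires ρ = λ/(cμ) < 1
ρ = 10.2/(6 × 9.9) = 10.2/59.40 = 0.1717
Since 0.1717 < 1, the system is STABLE.
The servers are busy 17.17% of the time.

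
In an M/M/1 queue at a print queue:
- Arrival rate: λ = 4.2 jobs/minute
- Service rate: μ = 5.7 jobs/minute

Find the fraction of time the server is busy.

Server utilization: ρ = λ/μ
ρ = 4.2/5.7 = 0.7368
The server is busy 73.68% of the time.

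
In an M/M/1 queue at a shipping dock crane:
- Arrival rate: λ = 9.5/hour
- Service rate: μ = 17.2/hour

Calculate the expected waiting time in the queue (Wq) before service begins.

First, compute utilization: ρ = λ/μ = 9.5/17.2 = 0.5523
For M/M/1: Wq = λ/(μ(μ-λ))
Wq = 9.5/(17.2 × (17.2-9.5))
Wq = 9.5/(17.2 × 7.70)
Wq = 0.07173 hours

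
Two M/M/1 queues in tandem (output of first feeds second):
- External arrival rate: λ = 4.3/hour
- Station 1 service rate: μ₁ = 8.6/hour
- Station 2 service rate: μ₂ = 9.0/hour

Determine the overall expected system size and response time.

By Jackson's theorem, each station behaves as independent M/M/1.
Station 1: ρ₁ = 4.3/8.6 = 0.5000, L₁ = ρ₁/(1-ρ₁) = λ/(μ₁-λ) = 4.3/4.30 = 1.0000
Station 2: ρ₂ = 4.3/9.0 = 0.4778, L₂ = ρ₂/(1-ρ₂) = λ/(μ₂-λ) = 4.3/4.70 = 0.9149
Total: L = L₁ + L₂ = 1.0000 + 0.9149 = 1.9149
W = L/λ = 1.9149/4.3 = 0.4453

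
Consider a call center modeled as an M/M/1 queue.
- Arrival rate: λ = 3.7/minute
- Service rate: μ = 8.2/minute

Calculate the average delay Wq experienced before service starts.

First, compute utilization: ρ = λ/μ = 3.7/8.2 = 0.4512
For M/M/1: Wq = λ/(μ(μ-λ))
Wq = 3.7/(8.2 × (8.2-3.7))
Wq = 3.7/(8.2 × 4.50)
Wq = 0.1003 minutes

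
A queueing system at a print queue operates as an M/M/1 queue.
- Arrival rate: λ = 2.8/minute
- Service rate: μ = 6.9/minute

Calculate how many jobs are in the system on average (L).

ρ = λ/μ = 2.8/6.9 = 0.4058
For M/M/1: L = λ/(μ-λ)
L = 2.8/(6.9-2.8) = 2.8/4.10
L = 0.6829 jobs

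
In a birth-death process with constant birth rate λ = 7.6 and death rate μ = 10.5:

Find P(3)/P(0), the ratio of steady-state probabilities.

For constant rates: P(n)/P(0) = (λ/μ)^n
P(3)/P(0) = (7.6/10.5)^3 = 0.7238^3 = 0.3792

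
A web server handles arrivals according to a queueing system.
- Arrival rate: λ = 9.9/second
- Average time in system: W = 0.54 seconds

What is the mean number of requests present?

Little's Law: L = λW
L = 9.9 × 0.54 = 5.3460 requests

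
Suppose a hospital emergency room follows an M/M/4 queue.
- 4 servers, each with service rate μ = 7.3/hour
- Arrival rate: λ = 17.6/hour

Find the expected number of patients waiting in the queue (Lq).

Traffic intensity: ρ = λ/(cμ) = 17.6/(4×7.3) = 0.6027
Since ρ = 0.6027 < 1, system is stable.
Offered load a = λ/μ = cρ = 17.6/7.3 = 2.4110
P₀ = [ Σₙ₌₀^3 aⁿ/n! + a^4/(4!(1-ρ)) ]⁻¹
Σ = a^0/0! + a^1/1! + a^2/2! + a^3/3! = 1.00000 + 2.41096 + 2.90636 + 2.33571 = 8.6530
a^4/(4!(1-ρ)) = 33.7877/(24 × 0.39726) = 3.5438
P₀ = 1/(8.6530 + 3.5438) = 0.08199
Lq = P₀·a^4·ρ / (4!(1-ρ)²) = 0.081988 × 33.7877 × 0.60274 / (24 × 0.15782) = 0.4408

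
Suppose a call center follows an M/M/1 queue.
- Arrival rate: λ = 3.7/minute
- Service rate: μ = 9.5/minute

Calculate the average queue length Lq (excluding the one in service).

ρ = λ/μ = 3.7/9.5 = 0.3895
For M/M/1: Lq = λ²/(μ(μ-λ))
Lq = 13.69/(9.5 × 5.80)
Lq = 0.2485 calls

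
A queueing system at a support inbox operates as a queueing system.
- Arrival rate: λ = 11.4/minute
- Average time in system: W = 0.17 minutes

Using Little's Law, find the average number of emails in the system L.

Little's Law: L = λW
L = 11.4 × 0.17 = 1.9380 emails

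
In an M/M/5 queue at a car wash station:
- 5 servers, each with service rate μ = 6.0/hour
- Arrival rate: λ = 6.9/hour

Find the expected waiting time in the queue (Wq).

Traffic intensity: ρ = λ/(cμ) = 6.9/(5×6.0) = 0.2300
Since ρ = 0.2300 < 1, system is stable.
Offered load a = λ/μ = cρ = 6.9/6.0 = 1.1500
P₀ = [ Σₙ₌₀^4 aⁿ/n! + a^5/(5!(1-ρ)) ]⁻¹
Σ = a^0/0! + a^1/1! + a^2/2! + a^3/3! + a^4/4! = 1.0000 + 1.1500 + 0.66125 + 0.25348 + 0.072875 = 3.1376
a^5/(5!(1-ρ)) = 2.0114/(120 × 0.7700) = 0.02177
P₀ = 1/(3.1376 + 0.02177) = 0.3165
Lq = P₀·a^5·ρ / (5!(1-ρ)²) = 0.3165 × 2.0114 × 0.2300 / (120 × 0.5929) = 0.002058
Wq = Lq/λ = 0.002058/6.9 = 0.0002983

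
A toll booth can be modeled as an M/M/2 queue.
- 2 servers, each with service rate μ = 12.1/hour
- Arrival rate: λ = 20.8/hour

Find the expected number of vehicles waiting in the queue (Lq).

Traffic intensity: ρ = λ/(cμ) = 20.8/(2×12.1) = 0.8595
Since ρ = 0.8595 < 1, system is stable.
Offered load a = λ/μ = cρ = 20.8/12.1 = 1.7190
P₀ = [ Σₙ₌₀^1 aⁿ/n! + a^2/(2!(1-ρ)) ]⁻¹
Σ = a^0/0! + a^1/1! = 1.0000 + 1.7190 = 2.7190
a^2/(2!(1-ρ)) = 2.95499/(2 × 0.140496) = 10.5163
P₀ = 1/(2.7190 + 10.5163) = 0.07556
Lq = P₀·a^2·ρ / (2!(1-ρ)²) = 0.07556 × 2.9550 × 0.8595 / (2 × 0.01974) = 4.8609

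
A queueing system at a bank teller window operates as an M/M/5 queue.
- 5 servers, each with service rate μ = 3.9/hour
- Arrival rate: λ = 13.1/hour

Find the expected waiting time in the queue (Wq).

Traffic intensity: ρ = λ/(cμ) = 13.1/(5×3.9) = 0.6718
Since ρ = 0.6718 < 1, system is stable.
Offered load a = λ/μ = cρ = 13.1/3.9 = 3.3590
P₀ = [ Σₙ₌₀^4 aⁿ/n! + a^5/(5!(1-ρ)) ]⁻¹
Σ = a^0/0! + a^1/1! + a^2/2! + a^3/3! + a^4/4! = 1.0000 + 3.3590 + 5.6414 + 6.3164 + 5.3041 = 21.6209
a^5/(5!(1-ρ)) = 427.5958/(120 × 0.328205) = 10.8569
P₀ = 1/(21.6209 + 10.8569) = 0.03079
Lq = P₀·a^5·ρ / (5!(1-ρ)²) = 0.030790 × 427.5958 × 0.67179 / (120 × 0.10772) = 0.6842
Wq = Lq/λ = 0.6842/13.1 = 0.05223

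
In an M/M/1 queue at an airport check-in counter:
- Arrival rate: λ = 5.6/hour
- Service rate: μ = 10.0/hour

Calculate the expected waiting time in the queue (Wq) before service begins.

First, compute utilization: ρ = λ/μ = 5.6/10.0 = 0.5600
For M/M/1: Wq = λ/(μ(μ-λ))
Wq = 5.6/(10.0 × (10.0-5.6))
Wq = 5.6/(10.0 × 4.40)
Wq = 0.1273 hours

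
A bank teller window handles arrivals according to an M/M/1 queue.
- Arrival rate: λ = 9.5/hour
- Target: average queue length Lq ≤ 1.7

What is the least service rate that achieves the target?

For M/M/1: Lq = λ²/(μ(μ-λ))
Need Lq ≤ 1.7, i.e. μ(μ-λ) ≥ λ²/1.7
μ² - 9.5μ - 90.25/1.7 ≥ 0  →  μ² - 9.5μ - 53.088235 ≥ 0
Quadratic formula (positive root): μ = [λ + √(λ² + 4×53.088235)]/2
Discriminant: 90.25 + 4×53.088235 = 302.6029, √302.6029 = 17.3955
μ ≥ (9.5 + 17.3955)/2 = 13.4477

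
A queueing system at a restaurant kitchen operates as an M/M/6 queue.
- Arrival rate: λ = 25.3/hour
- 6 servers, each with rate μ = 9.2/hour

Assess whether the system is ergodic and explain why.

Stability requires ρ = λ/(cμ) < 1
ρ = 25.3/(6 × 9.2) = 25.3/55.20 = 0.4583
Since 0.4583 < 1, the system is STABLE.
The servers are busy 45.83% of the time.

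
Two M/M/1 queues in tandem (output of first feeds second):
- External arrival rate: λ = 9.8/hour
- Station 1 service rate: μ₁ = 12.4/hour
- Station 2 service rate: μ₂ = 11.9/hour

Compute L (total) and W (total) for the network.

By Jackson's theorem, each station behaves as independent M/M/1.
Station 1: ρ₁ = 9.8/12.4 = 0.7903, L₁ = ρ₁/(1-ρ₁) = λ/(μ₁-λ) = 9.8/2.60 = 3.7692
Station 2: ρ₂ = 9.8/11.9 = 0.8235, L₂ = ρ₂/(1-ρ₂) = λ/(μ₂-λ) = 9.8/2.10 = 4.6667
Total: L = L₁ + L₂ = 3.7692 + 4.6667 = 8.4359
W = L/λ = 8.4359/9.8 = 0.8608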